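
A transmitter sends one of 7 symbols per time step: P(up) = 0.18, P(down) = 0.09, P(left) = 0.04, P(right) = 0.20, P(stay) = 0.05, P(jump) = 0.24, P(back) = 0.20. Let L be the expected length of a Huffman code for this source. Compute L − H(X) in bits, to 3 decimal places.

Entropy H = −Σ p log₂ p ≈ 2.5827 bits.
Huffman merges: 1/25+1/20→9/100; 9/100+9/100→9/50; 9/50+9/50→9/25; 1/5+1/5→2/5; 6/25+9/25→3/5; 2/5+3/5→1. L = 263/100 ≈ 2.6300.
L − H = 2.6300 − 2.5827 = 0.047 bits.

0.047 bits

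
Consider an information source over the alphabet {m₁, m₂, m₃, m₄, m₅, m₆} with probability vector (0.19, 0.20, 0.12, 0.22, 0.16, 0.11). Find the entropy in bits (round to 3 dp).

H = −Σ pᵢ log₂ pᵢ.
−0.19·log₂(0.19) = 0.4552
−0.20·log₂(0.20) = 0.4644
−0.12·log₂(0.12) = 0.3671
−0.22·log₂(0.22) = 0.4806
−0.16·log₂(0.16) = 0.4230
−0.11·log₂(0.11) = 0.3503
Sum ≈ 2.5406 → 2.541 bits.

2.541 bits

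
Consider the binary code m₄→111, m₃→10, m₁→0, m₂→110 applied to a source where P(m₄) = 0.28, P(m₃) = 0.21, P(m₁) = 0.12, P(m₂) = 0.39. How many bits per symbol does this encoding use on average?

2.55 bits/symbol

L̄ = Σ pᵢ·ℓᵢ = 0.28·3 + 0.21·2 + 0.12·1 + 0.39·3 = 2.55 bits/symbol.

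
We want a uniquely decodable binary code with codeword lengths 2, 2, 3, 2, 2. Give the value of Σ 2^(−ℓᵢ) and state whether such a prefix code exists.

1.125; no

With common denominator 2^3 = 8: Σ 2^(−ℓᵢ) = 2/8 + 2/8 + 1/8 + 2/8 + 2/8 = 9/8 = 1.125.
Kraft's inequality requires Σ ≤ 1; here Σ = 1.125 > 1, so no such prefix code exists.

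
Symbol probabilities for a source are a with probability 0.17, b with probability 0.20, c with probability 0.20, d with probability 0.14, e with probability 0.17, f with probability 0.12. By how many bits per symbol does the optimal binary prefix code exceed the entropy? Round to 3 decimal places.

Entropy H = −Σ p log₂ p ≈ 2.5621 bits.
Huffman merges: 3/25+7/50→13/50; 17/100+17/100→17/50; 1/5+1/5→2/5; 13/50+17/50→3/5; 2/5+3/5→1. L = 13/5 ≈ 2.6000.
L − H = 2.6000 − 2.5621 = 0.038 bits.

0.038 bits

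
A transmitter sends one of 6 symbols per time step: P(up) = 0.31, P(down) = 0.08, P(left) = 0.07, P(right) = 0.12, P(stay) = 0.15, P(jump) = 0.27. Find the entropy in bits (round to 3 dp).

2.371 bits

H = −Σ pᵢ log₂ pᵢ.
−0.31·log₂(0.31) = 0.5238
−0.08·log₂(0.08) = 0.2915
−0.07·log₂(0.07) = 0.2686
−0.12·log₂(0.12) = 0.3671
−0.15·log₂(0.15) = 0.4105
−0.27·log₂(0.27) = 0.5100
Sum ≈ 2.3715 → 2.371 bits.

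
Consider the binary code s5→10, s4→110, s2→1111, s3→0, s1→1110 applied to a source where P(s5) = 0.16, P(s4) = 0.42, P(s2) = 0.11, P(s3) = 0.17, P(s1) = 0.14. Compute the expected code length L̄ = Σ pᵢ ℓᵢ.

L̄ = Σ pᵢ·ℓᵢ = 0.16·2 + 0.42·3 + 0.11·4 + 0.17·1 + 0.14·4 = 2.75 bits/symbol.

2.75 bits/symbol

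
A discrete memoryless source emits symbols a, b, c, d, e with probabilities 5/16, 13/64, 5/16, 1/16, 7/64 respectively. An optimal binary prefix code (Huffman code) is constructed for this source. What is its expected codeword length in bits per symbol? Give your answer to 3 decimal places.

Repeatedly combine the two least-probable nodes; the expected code length is the sum of the merged weights.
merge 1/16 + 7/64 → 11/64
merge 11/64 + 13/64 → 3/8
merge 5/16 + 5/16 → 5/8
merge 3/8 + 5/8 → 1
L = 11/64 + 3/8 + 5/8 + 1 = 139/64 ≈ 2.172 bits/symbol.

2.172 bits/symbol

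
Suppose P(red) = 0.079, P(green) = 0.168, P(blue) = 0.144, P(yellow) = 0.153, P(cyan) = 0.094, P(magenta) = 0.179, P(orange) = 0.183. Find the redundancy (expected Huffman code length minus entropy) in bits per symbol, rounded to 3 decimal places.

Entropy H = −Σ p log₂ p ≈ 2.7519 bits.
Huffman merges: 79/1000+47/500→173/1000; 18/125+153/1000→297/1000; 21/125+173/1000→341/1000; 179/1000+183/1000→181/500; 297/1000+341/1000→319/500; 181/500+319/500→1. L = 2811/1000 ≈ 2.8110.
L − H = 2.8110 − 2.7519 = 0.059 bits.

0.059 bits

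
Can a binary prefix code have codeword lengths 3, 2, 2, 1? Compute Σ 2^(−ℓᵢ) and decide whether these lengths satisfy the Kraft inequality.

With common denominator 2^3 = 8: Σ 2^(−ℓᵢ) = 1/8 + 2/8 + 2/8 + 4/8 = 9/8 = 1.125.
Kraft's inequality requires Σ ≤ 1; here Σ = 1.125 > 1, so no such prefix code exists.

1.125; no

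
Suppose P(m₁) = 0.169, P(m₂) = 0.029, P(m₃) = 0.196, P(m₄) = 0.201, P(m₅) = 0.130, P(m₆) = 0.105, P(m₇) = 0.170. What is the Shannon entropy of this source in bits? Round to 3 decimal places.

2.666 bits

H = −Σ pᵢ log₂ pᵢ.
−0.169·log₂(0.169) = 0.4335
−0.029·log₂(0.029) = 0.1481
−0.196·log₂(0.196) = 0.4608
−0.201·log₂(0.201) = 0.4653
−0.130·log₂(0.130) = 0.3826
−0.105·log₂(0.105) = 0.3414
−0.170·log₂(0.170) = 0.4346
Sum ≈ 2.6663 → 2.666 bits.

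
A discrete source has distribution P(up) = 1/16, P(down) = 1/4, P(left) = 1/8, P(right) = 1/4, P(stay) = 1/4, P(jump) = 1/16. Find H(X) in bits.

Each probability is a power of 1/2, so log₂(1/p) is an integer.
H = Σ p·log₂(1/p) = 1/16·4 + 1/4·2 + 1/8·3 + 1/4·2 + 1/4·2 + 1/16·4 = 2.375 bits.

2.375 bits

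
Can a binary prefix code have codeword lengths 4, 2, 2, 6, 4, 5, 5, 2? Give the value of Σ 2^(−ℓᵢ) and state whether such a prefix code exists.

0.953125; yes

With common denominator 2^6 = 64: Σ 2^(−ℓᵢ) = 4/64 + 16/64 + 16/64 + 1/64 + 4/64 + 2/64 + 2/64 + 16/64 = 61/64 = 0.953125.
Kraft's inequality requires Σ ≤ 1; here Σ = 0.953125 ≤ 1, so such a prefix code exists.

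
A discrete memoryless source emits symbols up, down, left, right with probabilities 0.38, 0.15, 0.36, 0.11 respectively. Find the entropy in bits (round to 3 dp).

1.822 bits

H = −Σ pᵢ log₂ pᵢ.
−0.38·log₂(0.38) = 0.5305
−0.15·log₂(0.15) = 0.4105
−0.36·log₂(0.36) = 0.5306
−0.11·log₂(0.11) = 0.3503
Sum ≈ 1.8219 → 1.822 bits.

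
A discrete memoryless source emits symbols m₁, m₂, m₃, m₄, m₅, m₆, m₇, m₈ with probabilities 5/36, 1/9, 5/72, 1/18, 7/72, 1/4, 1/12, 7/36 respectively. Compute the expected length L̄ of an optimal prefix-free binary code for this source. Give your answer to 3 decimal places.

Repeatedly combine the two least-probable nodes; the expected code length is the sum of the merged weights.
merge 1/18 + 5/72 → 1/8
merge 1/12 + 7/72 → 13/72
merge 1/9 + 1/8 → 17/72
merge 5/36 + 13/72 → 23/72
merge 7/36 + 17/72 → 31/72
merge 1/4 + 23/72 → 41/72
merge 31/72 + 41/72 → 1
L = 1/8 + 13/72 + 17/72 + 23/72 + 31/72 + 41/72 + 1 = 103/36 ≈ 2.861 bits/symbol.

2.861 bits/symbol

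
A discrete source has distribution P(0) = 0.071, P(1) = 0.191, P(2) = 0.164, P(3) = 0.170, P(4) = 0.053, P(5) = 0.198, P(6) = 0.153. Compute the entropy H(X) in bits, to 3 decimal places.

H = −Σ pᵢ log₂ pᵢ.
−0.071·log₂(0.071) = 0.2709
−0.191·log₂(0.191) = 0.4562
−0.164·log₂(0.164) = 0.4278
−0.170·log₂(0.170) = 0.4346
−0.053·log₂(0.053) = 0.2246
−0.198·log₂(0.198) = 0.4626
−0.153·log₂(0.153) = 0.4144
Sum ≈ 2.6911 → 2.691 bits.

2.691 bits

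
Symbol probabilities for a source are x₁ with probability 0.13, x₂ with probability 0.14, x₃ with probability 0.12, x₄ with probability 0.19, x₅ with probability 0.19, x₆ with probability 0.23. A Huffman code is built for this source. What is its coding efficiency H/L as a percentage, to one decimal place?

Entropy H = −Σ p log₂ p ≈ 2.5449 bits.
Huffman merges: 3/25+13/100→1/4; 7/50+19/100→33/100; 19/100+23/100→21/50; 1/4+33/100→29/50; 21/50+29/50→1. L = 129/50 ≈ 2.5800.
Efficiency = H/L = 2.5449/2.5800 = 98.6%.

98.6%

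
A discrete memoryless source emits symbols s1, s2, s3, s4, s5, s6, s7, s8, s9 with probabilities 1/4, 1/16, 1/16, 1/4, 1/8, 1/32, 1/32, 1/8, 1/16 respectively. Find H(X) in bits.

2.8125 bits

Each probability is a power of 1/2, so log₂(1/p) is an integer.
H = Σ p·log₂(1/p) = 1/4·2 + 1/16·4 + 1/16·4 + 1/4·2 + 1/8·3 + 1/32·5 + 1/32·5 + 1/8·3 + 1/16·4 = 2.8125 bits.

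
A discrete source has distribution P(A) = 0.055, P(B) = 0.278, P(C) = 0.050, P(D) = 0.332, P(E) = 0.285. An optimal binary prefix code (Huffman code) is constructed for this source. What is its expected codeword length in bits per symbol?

2.105 bits/symbol

Repeatedly combine the two least-probable nodes; the expected code length is the sum of the merged weights.
merge 1/20 + 11/200 → 21/200
merge 21/200 + 139/500 → 383/1000
merge 57/200 + 83/250 → 617/1000
merge 383/1000 + 617/1000 → 1
L = 21/200 + 383/1000 + 617/1000 + 1 = 421/200 = 2.105 bits/symbol.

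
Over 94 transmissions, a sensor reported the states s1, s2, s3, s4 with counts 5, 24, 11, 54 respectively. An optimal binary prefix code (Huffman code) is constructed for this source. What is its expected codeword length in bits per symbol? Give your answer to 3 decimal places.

Probabilities are the counts divided by 94.
Repeatedly combine the two least-probable nodes; the expected code length is the sum of the merged weights.
merge 5/94 + 11/94 → 8/47
merge 8/47 + 12/47 → 20/47
merge 20/47 + 27/47 → 1
L = 8/47 + 20/47 + 1 = 75/47 ≈ 1.596 bits/symbol.

1.596 bits/symbol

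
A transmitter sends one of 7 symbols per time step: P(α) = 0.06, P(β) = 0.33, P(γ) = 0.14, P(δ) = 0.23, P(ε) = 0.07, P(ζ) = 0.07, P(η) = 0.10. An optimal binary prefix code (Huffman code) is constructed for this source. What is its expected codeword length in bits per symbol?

2.57 bits/symbol

Repeatedly combine the two least-probable nodes; the expected code length is the sum of the merged weights.
merge 3/50 + 7/100 → 13/100
merge 7/100 + 1/10 → 17/100
merge 13/100 + 7/50 → 27/100
merge 17/100 + 23/100 → 2/5
merge 27/100 + 33/100 → 3/5
merge 2/5 + 3/5 → 1
L = 13/100 + 17/100 + 27/100 + 2/5 + 3/5 + 1 = 257/100 = 2.57 bits/symbol.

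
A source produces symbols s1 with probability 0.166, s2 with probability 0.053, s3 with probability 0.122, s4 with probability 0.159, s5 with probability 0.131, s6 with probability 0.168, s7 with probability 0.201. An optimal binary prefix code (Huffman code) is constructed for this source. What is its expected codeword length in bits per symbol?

2.799 bits/symbol

Repeatedly combine the two least-probable nodes; the expected code length is the sum of the merged weights.
merge 53/1000 + 61/500 → 7/40
merge 131/1000 + 159/1000 → 29/100
merge 83/500 + 21/125 → 167/500
merge 7/40 + 201/1000 → 47/125
merge 29/100 + 167/500 → 78/125
merge 47/125 + 78/125 → 1
L = 7/40 + 29/100 + 167/500 + 47/125 + 78/125 + 1 = 2799/1000 = 2.799 bits/symbol.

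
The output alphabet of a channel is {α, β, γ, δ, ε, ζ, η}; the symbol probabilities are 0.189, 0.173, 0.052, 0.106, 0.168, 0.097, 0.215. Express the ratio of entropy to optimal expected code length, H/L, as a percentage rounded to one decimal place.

Entropy H = −Σ p log₂ p ≈ 2.6928 bits.
Huffman merges: 13/250+97/1000→149/1000; 53/500+149/1000→51/200; 21/125+173/1000→341/1000; 189/1000+43/200→101/250; 51/200+341/1000→149/250; 101/250+149/250→1. L = 549/200 ≈ 2.7450.
Efficiency = H/L = 2.6928/2.7450 = 98.1%.

98.1%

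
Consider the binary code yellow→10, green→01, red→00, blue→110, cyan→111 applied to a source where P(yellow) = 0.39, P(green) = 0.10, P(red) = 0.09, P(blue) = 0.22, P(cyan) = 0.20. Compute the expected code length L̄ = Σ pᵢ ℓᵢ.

L̄ = Σ pᵢ·ℓᵢ = 0.39·2 + 0.10·2 + 0.09·2 + 0.22·3 + 0.20·3 = 2.42 bits/symbol.

2.42 bits/symbol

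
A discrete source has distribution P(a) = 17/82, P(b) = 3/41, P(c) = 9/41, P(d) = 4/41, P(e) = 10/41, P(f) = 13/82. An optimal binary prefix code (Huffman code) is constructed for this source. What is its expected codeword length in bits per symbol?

Repeatedly combine the two least-probable nodes; the expected code length is the sum of the merged weights.
merge 3/41 + 4/41 → 7/41
merge 13/82 + 7/41 → 27/82
merge 17/82 + 9/41 → 35/82
merge 10/41 + 27/82 → 47/82
merge 35/82 + 47/82 → 1
L = 7/41 + 27/82 + 35/82 + 47/82 + 1 = 5/2 = 2.5 bits/symbol.

2.5 bits/symbol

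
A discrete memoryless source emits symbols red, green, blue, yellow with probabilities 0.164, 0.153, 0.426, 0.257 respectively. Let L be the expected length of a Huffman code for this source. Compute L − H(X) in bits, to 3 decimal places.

Entropy H = −Σ p log₂ p ≈ 1.8703 bits.
Huffman merges: 153/1000+41/250→317/1000; 257/1000+317/1000→287/500; 213/500+287/500→1. L = 1891/1000 ≈ 1.8910.
L − H = 1.8910 − 1.8703 = 0.021 bits.

0.021 bits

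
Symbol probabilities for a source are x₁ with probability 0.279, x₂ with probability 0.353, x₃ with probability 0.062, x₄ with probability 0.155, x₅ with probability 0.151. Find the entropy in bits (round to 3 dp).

H = −Σ pᵢ log₂ pᵢ.
−0.279·log₂(0.279) = 0.5138
−0.353·log₂(0.353) = 0.5303
−0.062·log₂(0.062) = 0.2487
−0.155·log₂(0.155) = 0.4169
−0.151·log₂(0.151) = 0.4118
Sum ≈ 2.1216 → 2.122 bits.

2.122 bits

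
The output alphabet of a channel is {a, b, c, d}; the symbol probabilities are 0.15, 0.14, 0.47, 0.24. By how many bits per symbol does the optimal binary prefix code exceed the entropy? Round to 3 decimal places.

0.006 bits

Entropy H = −Σ p log₂ p ≈ 1.8137 bits.
Huffman merges: 7/50+3/20→29/100; 6/25+29/100→53/100; 47/100+53/100→1. L = 91/50 ≈ 1.8200.
L − H = 1.8200 − 1.8137 = 0.006 bits.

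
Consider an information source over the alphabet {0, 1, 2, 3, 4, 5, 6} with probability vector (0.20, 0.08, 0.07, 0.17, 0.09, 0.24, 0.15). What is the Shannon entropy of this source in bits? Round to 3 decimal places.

H = −Σ pᵢ log₂ pᵢ.
−0.20·log₂(0.20) = 0.4644
−0.08·log₂(0.08) = 0.2915
−0.07·log₂(0.07) = 0.2686
−0.17·log₂(0.17) = 0.4346
−0.09·log₂(0.09) = 0.3127
−0.24·log₂(0.24) = 0.4941
−0.15·log₂(0.15) = 0.4105
Sum ≈ 2.6764 → 2.676 bits.

2.676 bits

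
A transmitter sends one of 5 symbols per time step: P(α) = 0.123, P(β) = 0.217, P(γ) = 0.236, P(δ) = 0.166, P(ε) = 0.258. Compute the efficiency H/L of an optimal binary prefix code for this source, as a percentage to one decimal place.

99.4%

Entropy H = −Σ p log₂ p ≈ 2.2761 bits.
Huffman merges: 123/1000+83/500→289/1000; 217/1000+59/250→453/1000; 129/500+289/1000→547/1000; 453/1000+547/1000→1. L = 2289/1000 ≈ 2.2890.
Efficiency = H/L = 2.2761/2.2890 = 99.4%.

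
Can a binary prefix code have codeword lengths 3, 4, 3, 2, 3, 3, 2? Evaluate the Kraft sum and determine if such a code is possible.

1.0625; no

With common denominator 2^4 = 16: Σ 2^(−ℓᵢ) = 2/16 + 1/16 + 2/16 + 4/16 + 2/16 + 2/16 + 4/16 = 17/16 = 1.0625.
Kraft's inequality requires Σ ≤ 1; here Σ = 1.0625 > 1, so no such prefix code exists.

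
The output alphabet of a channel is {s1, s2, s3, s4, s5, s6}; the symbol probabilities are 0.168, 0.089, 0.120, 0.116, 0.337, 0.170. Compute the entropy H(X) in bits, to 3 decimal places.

H = −Σ pᵢ log₂ pᵢ.
−0.168·log₂(0.168) = 0.4323
−0.089·log₂(0.089) = 0.3106
−0.120·log₂(0.120) = 0.3671
−0.116·log₂(0.116) = 0.3605
−0.337·log₂(0.337) = 0.5288
−0.170·log₂(0.170) = 0.4346
Sum ≈ 2.4339 → 2.434 bits.

2.434 bits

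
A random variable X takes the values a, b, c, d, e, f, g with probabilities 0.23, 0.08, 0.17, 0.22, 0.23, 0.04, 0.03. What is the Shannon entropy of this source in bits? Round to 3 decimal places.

H = −Σ pᵢ log₂ pᵢ.
−0.23·log₂(0.23) = 0.4877
−0.08·log₂(0.08) = 0.2915
−0.17·log₂(0.17) = 0.4346
−0.22·log₂(0.22) = 0.4806
−0.23·log₂(0.23) = 0.4877
−0.04·log₂(0.04) = 0.1858
−0.03·log₂(0.03) = 0.1518
Sum ≈ 2.5195 → 2.520 bits.

2.520 bits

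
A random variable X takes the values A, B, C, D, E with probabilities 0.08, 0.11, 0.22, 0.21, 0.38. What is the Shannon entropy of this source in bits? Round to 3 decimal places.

H = −Σ pᵢ log₂ pᵢ.
−0.08·log₂(0.08) = 0.2915
−0.11·log₂(0.11) = 0.3503
−0.22·log₂(0.22) = 0.4806
−0.21·log₂(0.21) = 0.4728
−0.38·log₂(0.38) = 0.5305
Sum ≈ 2.1256 → 2.126 bits.

2.126 bits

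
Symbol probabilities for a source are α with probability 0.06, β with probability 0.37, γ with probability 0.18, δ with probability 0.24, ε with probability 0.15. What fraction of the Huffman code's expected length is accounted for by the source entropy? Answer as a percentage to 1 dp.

Entropy H = −Σ p log₂ p ≈ 2.1242 bits.
Huffman merges: 3/50+3/20→21/100; 9/50+21/100→39/100; 6/25+37/100→61/100; 39/100+61/100→1. L = 221/100 ≈ 2.2100.
Efficiency = H/L = 2.1242/2.2100 = 96.1%.

96.1%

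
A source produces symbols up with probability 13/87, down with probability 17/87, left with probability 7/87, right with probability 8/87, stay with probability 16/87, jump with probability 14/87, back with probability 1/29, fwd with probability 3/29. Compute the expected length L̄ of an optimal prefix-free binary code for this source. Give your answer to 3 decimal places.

2.920 bits/symbol

Repeatedly combine the two least-probable nodes; the expected code length is the sum of the merged weights.
merge 1/29 + 7/87 → 10/87
merge 8/87 + 3/29 → 17/87
merge 10/87 + 13/87 → 23/87
merge 14/87 + 16/87 → 10/29
merge 17/87 + 17/87 → 34/87
merge 23/87 + 10/29 → 53/87
merge 34/87 + 53/87 → 1
L = 10/87 + 17/87 + 23/87 + 10/29 + 34/87 + 53/87 + 1 = 254/87 ≈ 2.920 bits/symbol.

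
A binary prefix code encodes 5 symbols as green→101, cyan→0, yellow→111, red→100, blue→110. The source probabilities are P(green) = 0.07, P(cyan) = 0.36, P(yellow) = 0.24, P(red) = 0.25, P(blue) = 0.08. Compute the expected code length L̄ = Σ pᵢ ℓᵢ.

L̄ = Σ pᵢ·ℓᵢ = 0.07·3 + 0.36·1 + 0.24·3 + 0.25·3 + 0.08·3 = 2.28 bits/symbol.

2.28 bits/symbol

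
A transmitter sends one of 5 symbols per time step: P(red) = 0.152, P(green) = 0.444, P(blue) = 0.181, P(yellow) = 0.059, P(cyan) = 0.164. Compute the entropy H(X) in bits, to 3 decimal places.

2.048 bits

H = −Σ pᵢ log₂ pᵢ.
−0.152·log₂(0.152) = 0.4131
−0.444·log₂(0.444) = 0.5201
−0.181·log₂(0.181) = 0.4463
−0.059·log₂(0.059) = 0.2409
−0.164·log₂(0.164) = 0.4278
Sum ≈ 2.0482 → 2.048 bits.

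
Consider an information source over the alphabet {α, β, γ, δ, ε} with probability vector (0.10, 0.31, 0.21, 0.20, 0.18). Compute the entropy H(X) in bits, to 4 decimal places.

2.2385 bits

H = −Σ pᵢ log₂ pᵢ.
−0.10·log₂(0.10) = 0.3322
−0.31·log₂(0.31) = 0.5238
−0.21·log₂(0.21) = 0.4728
−0.20·log₂(0.20) = 0.4644
−0.18·log₂(0.18) = 0.4453
Sum ≈ 2.2385 → 2.2385 bits.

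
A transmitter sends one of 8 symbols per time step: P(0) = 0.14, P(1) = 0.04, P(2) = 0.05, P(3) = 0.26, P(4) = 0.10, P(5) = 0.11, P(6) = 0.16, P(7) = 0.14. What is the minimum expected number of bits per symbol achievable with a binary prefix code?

Repeatedly combine the two least-probable nodes; the expected code length is the sum of the merged weights.
merge 1/25 + 1/20 → 9/100
merge 9/100 + 1/10 → 19/100
merge 11/100 + 7/50 → 1/4
merge 7/50 + 4/25 → 3/10
merge 19/100 + 1/4 → 11/25
merge 13/50 + 3/10 → 14/25
merge 11/25 + 14/25 → 1
L = 9/100 + 19/100 + 1/4 + 3/10 + 11/25 + 14/25 + 1 = 283/100 = 2.83 bits/symbol.

2.83 bits/symbol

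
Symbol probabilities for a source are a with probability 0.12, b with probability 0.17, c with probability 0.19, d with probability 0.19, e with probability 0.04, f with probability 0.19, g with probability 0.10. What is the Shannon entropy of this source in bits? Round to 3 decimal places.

2.685 bits

H = −Σ pᵢ log₂ pᵢ.
−0.12·log₂(0.12) = 0.3671
−0.17·log₂(0.17) = 0.4346
−0.19·log₂(0.19) = 0.4552
−0.19·log₂(0.19) = 0.4552
−0.04·log₂(0.04) = 0.1858
−0.19·log₂(0.19) = 0.4552
−0.10·log₂(0.10) = 0.3322
Sum ≈ 2.6853 → 2.685 bits.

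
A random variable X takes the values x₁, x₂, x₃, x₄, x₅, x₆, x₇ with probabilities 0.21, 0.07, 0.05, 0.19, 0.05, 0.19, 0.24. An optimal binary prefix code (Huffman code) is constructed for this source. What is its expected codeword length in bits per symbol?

Repeatedly combine the two least-probable nodes; the expected code length is the sum of the merged weights.
merge 1/20 + 1/20 → 1/10
merge 7/100 + 1/10 → 17/100
merge 17/100 + 19/100 → 9/25
merge 19/100 + 21/100 → 2/5
merge 6/25 + 9/25 → 3/5
merge 2/5 + 3/5 → 1
L = 1/10 + 17/100 + 9/25 + 2/5 + 3/5 + 1 = 263/100 = 2.63 bits/symbol.

2.63 bits/symbol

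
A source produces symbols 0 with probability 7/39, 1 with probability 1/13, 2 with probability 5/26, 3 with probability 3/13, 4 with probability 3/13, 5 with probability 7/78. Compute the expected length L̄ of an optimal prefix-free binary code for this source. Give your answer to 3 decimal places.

2.513 bits/symbol

Repeatedly combine the two least-probable nodes; the expected code length is the sum of the merged weights.
merge 1/13 + 7/78 → 1/6
merge 1/6 + 7/39 → 9/26
merge 5/26 + 3/13 → 11/26
merge 3/13 + 9/26 → 15/26
merge 11/26 + 15/26 → 1
L = 1/6 + 9/26 + 11/26 + 15/26 + 1 = 98/39 ≈ 2.513 bits/symbol.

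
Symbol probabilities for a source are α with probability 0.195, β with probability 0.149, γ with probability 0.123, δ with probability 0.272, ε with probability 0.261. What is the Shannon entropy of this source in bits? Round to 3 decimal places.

2.258 bits

H = −Σ pᵢ log₂ pᵢ.
−0.195·log₂(0.195) = 0.4599
−0.149·log₂(0.149) = 0.4092
−0.123·log₂(0.123) = 0.3719
−0.272·log₂(0.272) = 0.5109
−0.261·log₂(0.261) = 0.5058
Sum ≈ 2.2577 → 2.258 bits.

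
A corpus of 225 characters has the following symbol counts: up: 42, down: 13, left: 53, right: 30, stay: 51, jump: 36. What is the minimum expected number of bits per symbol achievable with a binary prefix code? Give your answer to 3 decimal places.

Probabilities are the counts divided by 225.
Repeatedly combine the two least-probable nodes; the expected code length is the sum of the merged weights.
merge 13/225 + 2/15 → 43/225
merge 4/25 + 14/75 → 26/75
merge 43/225 + 17/75 → 94/225
merge 53/225 + 26/75 → 131/225
merge 94/225 + 131/225 → 1
L = 43/225 + 26/75 + 94/225 + 131/225 + 1 = 571/225 ≈ 2.538 bits/symbol.

2.538 bits/symbol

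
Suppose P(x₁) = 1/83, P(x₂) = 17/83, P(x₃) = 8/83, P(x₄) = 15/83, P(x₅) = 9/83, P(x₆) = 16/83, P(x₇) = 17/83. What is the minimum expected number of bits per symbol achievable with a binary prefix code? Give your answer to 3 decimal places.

2.699 bits/symbol

Repeatedly combine the two least-probable nodes; the expected code length is the sum of the merged weights.
merge 1/83 + 8/83 → 9/83
merge 9/83 + 9/83 → 18/83
merge 15/83 + 16/83 → 31/83
merge 17/83 + 17/83 → 34/83
merge 18/83 + 31/83 → 49/83
merge 34/83 + 49/83 → 1
L = 9/83 + 18/83 + 31/83 + 34/83 + 49/83 + 1 = 224/83 ≈ 2.699 bits/symbol.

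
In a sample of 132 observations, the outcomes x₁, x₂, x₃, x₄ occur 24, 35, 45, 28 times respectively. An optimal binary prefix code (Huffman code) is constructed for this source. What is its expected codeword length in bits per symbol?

Probabilities are the counts divided by 132.
Repeatedly combine the two least-probable nodes; the expected code length is the sum of the merged weights.
merge 2/11 + 7/33 → 13/33
merge 35/132 + 15/44 → 20/33
merge 13/33 + 20/33 → 1
L = 13/33 + 20/33 + 1 = 2 bits/symbol.

2 bits/symbol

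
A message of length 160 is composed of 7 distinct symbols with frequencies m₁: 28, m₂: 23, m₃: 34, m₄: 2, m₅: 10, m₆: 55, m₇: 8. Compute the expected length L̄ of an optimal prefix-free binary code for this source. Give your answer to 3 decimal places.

Probabilities are the counts divided by 160.
Repeatedly combine the two least-probable nodes; the expected code length is the sum of the merged weights.
merge 1/80 + 1/20 → 1/16
merge 1/16 + 1/16 → 1/8
merge 1/8 + 23/160 → 43/160
merge 7/40 + 17/80 → 31/80
merge 43/160 + 11/32 → 49/80
merge 31/80 + 49/80 → 1
L = 1/16 + 1/8 + 43/160 + 31/80 + 49/80 + 1 = 393/160 ≈ 2.456 bits/symbol.

2.456 bits/symbol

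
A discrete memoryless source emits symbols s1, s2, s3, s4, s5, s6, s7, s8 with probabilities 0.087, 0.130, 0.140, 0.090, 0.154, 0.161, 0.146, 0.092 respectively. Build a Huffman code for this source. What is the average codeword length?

Repeatedly combine the two least-probable nodes; the expected code length is the sum of the merged weights.
merge 87/1000 + 9/100 → 177/1000
merge 23/250 + 13/100 → 111/500
merge 7/50 + 73/500 → 143/500
merge 77/500 + 161/1000 → 63/200
merge 177/1000 + 111/500 → 399/1000
merge 143/500 + 63/200 → 601/1000
merge 399/1000 + 601/1000 → 1
L = 177/1000 + 111/500 + 143/500 + 63/200 + 399/1000 + 601/1000 + 1 = 3 bits/symbol.

3 bits/symbol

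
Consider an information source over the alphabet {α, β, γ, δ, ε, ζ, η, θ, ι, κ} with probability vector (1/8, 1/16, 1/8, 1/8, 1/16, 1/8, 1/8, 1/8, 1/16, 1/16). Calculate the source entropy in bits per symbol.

3.25 bits

Each probability is a power of 1/2, so log₂(1/p) is an integer.
H = Σ p·log₂(1/p) = 1/8·3 + 1/16·4 + 1/8·3 + 1/8·3 + 1/16·4 + 1/8·3 + 1/8·3 + 1/8·3 + 1/16·4 + 1/16·4 = 3.25 bits.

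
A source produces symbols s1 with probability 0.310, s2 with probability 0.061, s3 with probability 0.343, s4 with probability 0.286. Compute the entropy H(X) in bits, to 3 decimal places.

1.816 bits

H = −Σ pᵢ log₂ pᵢ.
−0.310·log₂(0.310) = 0.5238
−0.061·log₂(0.061) = 0.2461
−0.343·log₂(0.343) = 0.5295
−0.286·log₂(0.286) = 0.5165
Sum ≈ 1.8159 → 1.816 bits.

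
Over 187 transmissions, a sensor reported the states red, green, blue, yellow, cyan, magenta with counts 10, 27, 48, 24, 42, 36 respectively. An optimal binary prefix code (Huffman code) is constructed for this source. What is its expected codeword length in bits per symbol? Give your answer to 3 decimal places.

Probabilities are the counts divided by 187.
Repeatedly combine the two least-probable nodes; the expected code length is the sum of the merged weights.
merge 10/187 + 24/187 → 2/11
merge 27/187 + 2/11 → 61/187
merge 36/187 + 42/187 → 78/187
merge 48/187 + 61/187 → 109/187
merge 78/187 + 109/187 → 1
L = 2/11 + 61/187 + 78/187 + 109/187 + 1 = 469/187 ≈ 2.508 bits/symbol.

2.508 bits/symbol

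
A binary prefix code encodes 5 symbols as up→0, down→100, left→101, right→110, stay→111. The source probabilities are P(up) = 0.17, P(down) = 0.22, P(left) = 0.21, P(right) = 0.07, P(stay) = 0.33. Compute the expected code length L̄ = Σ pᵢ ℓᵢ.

L̄ = Σ pᵢ·ℓᵢ = 0.17·1 + 0.22·3 + 0.21·3 + 0.07·3 + 0.33·3 = 2.66 bits/symbol.

2.66 bits/symbol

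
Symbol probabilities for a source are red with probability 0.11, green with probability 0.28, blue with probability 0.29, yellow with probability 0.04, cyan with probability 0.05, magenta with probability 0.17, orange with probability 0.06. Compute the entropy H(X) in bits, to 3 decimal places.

H = −Σ pᵢ log₂ pᵢ.
−0.11·log₂(0.11) = 0.3503
−0.28·log₂(0.28) = 0.5142
−0.29·log₂(0.29) = 0.5179
−0.04·log₂(0.04) = 0.1858
−0.05·log₂(0.05) = 0.2161
−0.17·log₂(0.17) = 0.4346
−0.06·log₂(0.06) = 0.2435
Sum ≈ 2.4624 → 2.462 bits.

2.462 bits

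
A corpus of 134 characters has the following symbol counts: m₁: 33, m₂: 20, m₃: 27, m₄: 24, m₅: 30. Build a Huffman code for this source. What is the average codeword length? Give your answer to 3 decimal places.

Probabilities are the counts divided by 134.
Repeatedly combine the two least-probable nodes; the expected code length is the sum of the merged weights.
merge 10/67 + 12/67 → 22/67
merge 27/134 + 15/67 → 57/134
merge 33/134 + 22/67 → 77/134
merge 57/134 + 77/134 → 1
L = 22/67 + 57/134 + 77/134 + 1 = 156/67 ≈ 2.328 bits/symbol.

2.328 bits/symbol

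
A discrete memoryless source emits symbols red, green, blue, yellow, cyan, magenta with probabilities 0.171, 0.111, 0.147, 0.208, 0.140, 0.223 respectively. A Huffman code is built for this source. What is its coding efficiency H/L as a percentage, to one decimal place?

Entropy H = −Σ p log₂ p ≈ 2.5454 bits.
Huffman merges: 111/1000+7/50→251/1000; 147/1000+171/1000→159/500; 26/125+223/1000→431/1000; 251/1000+159/500→569/1000; 431/1000+569/1000→1. L = 2569/1000 ≈ 2.5690.
Efficiency = H/L = 2.5454/2.5690 = 99.1%.

99.1%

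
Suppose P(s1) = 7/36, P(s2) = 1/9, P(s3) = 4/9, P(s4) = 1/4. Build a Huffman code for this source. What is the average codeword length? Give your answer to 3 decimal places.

1.861 bits/symbol

Repeatedly combine the two least-probable nodes; the expected code length is the sum of the merged weights.
merge 1/9 + 7/36 → 11/36
merge 1/4 + 11/36 → 5/9
merge 4/9 + 5/9 → 1
L = 11/36 + 5/9 + 1 = 67/36 ≈ 1.861 bits/symbol.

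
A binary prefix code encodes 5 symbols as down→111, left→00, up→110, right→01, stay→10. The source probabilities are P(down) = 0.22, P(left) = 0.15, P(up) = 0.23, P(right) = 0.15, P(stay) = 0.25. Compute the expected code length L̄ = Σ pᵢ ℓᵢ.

L̄ = Σ pᵢ·ℓᵢ = 0.22·3 + 0.15·2 + 0.23·3 + 0.15·2 + 0.25·2 = 2.45 bits/symbol.

2.45 bits/symbol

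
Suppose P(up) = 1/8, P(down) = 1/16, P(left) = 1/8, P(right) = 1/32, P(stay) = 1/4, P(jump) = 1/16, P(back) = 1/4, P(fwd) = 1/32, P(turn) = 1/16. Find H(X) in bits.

2.8125 bits

Each probability is a power of 1/2, so log₂(1/p) is an integer.
H = Σ p·log₂(1/p) = 1/8·3 + 1/16·4 + 1/8·3 + 1/32·5 + 1/4·2 + 1/16·4 + 1/4·2 + 1/32·5 + 1/16·4 = 2.8125 bits.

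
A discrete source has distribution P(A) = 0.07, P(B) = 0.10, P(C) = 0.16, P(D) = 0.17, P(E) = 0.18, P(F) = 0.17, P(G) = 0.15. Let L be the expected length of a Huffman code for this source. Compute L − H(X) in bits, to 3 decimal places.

Entropy H = −Σ p log₂ p ≈ 2.7488 bits.
Huffman merges: 7/100+1/10→17/100; 3/20+4/25→31/100; 17/100+17/100→17/50; 17/100+9/50→7/20; 31/100+17/50→13/20; 7/20+13/20→1. L = 141/50 ≈ 2.8200.
L − H = 2.8200 − 2.7488 = 0.071 bits.

0.071 bits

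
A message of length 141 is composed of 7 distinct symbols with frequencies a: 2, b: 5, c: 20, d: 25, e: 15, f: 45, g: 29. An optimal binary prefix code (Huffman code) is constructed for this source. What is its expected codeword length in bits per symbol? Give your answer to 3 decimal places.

2.504 bits/symbol

Probabilities are the counts divided by 141.
Repeatedly combine the two least-probable nodes; the expected code length is the sum of the merged weights.
merge 2/141 + 5/141 → 7/141
merge 7/141 + 5/47 → 22/141
merge 20/141 + 22/141 → 14/47
merge 25/141 + 29/141 → 18/47
merge 14/47 + 15/47 → 29/47
merge 18/47 + 29/47 → 1
L = 7/141 + 22/141 + 14/47 + 18/47 + 29/47 + 1 = 353/141 ≈ 2.504 bits/symbol.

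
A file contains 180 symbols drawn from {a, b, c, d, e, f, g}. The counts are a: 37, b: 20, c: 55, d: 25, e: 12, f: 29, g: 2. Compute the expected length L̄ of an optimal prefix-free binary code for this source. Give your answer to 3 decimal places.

2.567 bits/symbol

Probabilities are the counts divided by 180.
Repeatedly combine the two least-probable nodes; the expected code length is the sum of the merged weights.
merge 1/90 + 1/15 → 7/90
merge 7/90 + 1/9 → 17/90
merge 5/36 + 29/180 → 3/10
merge 17/90 + 37/180 → 71/180
merge 3/10 + 11/36 → 109/180
merge 71/180 + 109/180 → 1
L = 7/90 + 17/90 + 3/10 + 71/180 + 109/180 + 1 = 77/30 ≈ 2.567 bits/symbol.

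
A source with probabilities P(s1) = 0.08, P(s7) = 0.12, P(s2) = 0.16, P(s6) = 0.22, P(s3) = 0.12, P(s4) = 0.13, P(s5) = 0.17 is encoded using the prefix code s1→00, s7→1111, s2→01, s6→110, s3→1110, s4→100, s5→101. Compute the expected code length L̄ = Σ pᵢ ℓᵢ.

L̄ = Σ pᵢ·ℓᵢ = 0.08·2 + 0.12·4 + 0.16·2 + 0.22·3 + 0.12·4 + 0.13·3 + 0.17·3 = 3 bits/symbol.

3 bits/symbol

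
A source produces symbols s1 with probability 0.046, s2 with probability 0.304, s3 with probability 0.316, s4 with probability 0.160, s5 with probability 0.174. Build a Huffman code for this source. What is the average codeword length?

Repeatedly combine the two least-probable nodes; the expected code length is the sum of the merged weights.
merge 23/500 + 4/25 → 103/500
merge 87/500 + 103/500 → 19/50
merge 38/125 + 79/250 → 31/50
merge 19/50 + 31/50 → 1
L = 103/500 + 19/50 + 31/50 + 1 = 1103/500 = 2.206 bits/symbol.

2.206 bits/symbol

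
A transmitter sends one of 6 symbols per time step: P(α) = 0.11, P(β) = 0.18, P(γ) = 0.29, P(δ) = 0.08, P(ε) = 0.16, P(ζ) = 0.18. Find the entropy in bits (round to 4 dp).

H = −Σ pᵢ log₂ pᵢ.
−0.11·log₂(0.11) = 0.3503
−0.18·log₂(0.18) = 0.4453
−0.29·log₂(0.29) = 0.5179
−0.08·log₂(0.08) = 0.2915
−0.16·log₂(0.16) = 0.4230
−0.18·log₂(0.18) = 0.4453
Sum ≈ 2.4733 → 2.4733 bits.

2.4733 bits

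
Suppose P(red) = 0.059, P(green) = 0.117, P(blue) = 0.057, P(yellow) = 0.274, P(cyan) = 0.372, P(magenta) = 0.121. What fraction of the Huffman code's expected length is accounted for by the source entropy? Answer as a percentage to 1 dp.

Entropy H = −Σ p log₂ p ≈ 2.2498 bits.
Huffman merges: 57/1000+59/1000→29/250; 29/250+117/1000→233/1000; 121/1000+233/1000→177/500; 137/500+177/500→157/250; 93/250+157/250→1. L = 2331/1000 ≈ 2.3310.
Efficiency = H/L = 2.2498/2.3310 = 96.5%.

96.5%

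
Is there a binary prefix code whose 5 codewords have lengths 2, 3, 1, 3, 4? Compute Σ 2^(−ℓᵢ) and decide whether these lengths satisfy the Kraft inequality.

With common denominator 2^4 = 16: Σ 2^(−ℓᵢ) = 4/16 + 2/16 + 8/16 + 2/16 + 1/16 = 17/16 = 1.0625.
Kraft's inequality requires Σ ≤ 1; here Σ = 1.0625 > 1, so no such prefix code exists.

1.0625; no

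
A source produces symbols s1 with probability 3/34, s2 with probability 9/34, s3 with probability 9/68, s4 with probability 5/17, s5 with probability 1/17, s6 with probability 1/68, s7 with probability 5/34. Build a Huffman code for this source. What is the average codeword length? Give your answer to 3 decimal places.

2.515 bits/symbol

Repeatedly combine the two least-probable nodes; the expected code length is the sum of the merged weights.
merge 1/68 + 1/17 → 5/68
merge 5/68 + 3/34 → 11/68
merge 9/68 + 5/34 → 19/68
merge 11/68 + 9/34 → 29/68
merge 19/68 + 5/17 → 39/68
merge 29/68 + 39/68 → 1
L = 5/68 + 11/68 + 19/68 + 29/68 + 39/68 + 1 = 171/68 ≈ 2.515 bits/symbol.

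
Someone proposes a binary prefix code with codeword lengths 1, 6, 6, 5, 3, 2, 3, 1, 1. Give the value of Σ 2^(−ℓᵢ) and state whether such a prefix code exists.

2.0625; no

With common denominator 2^6 = 64: Σ 2^(−ℓᵢ) = 32/64 + 1/64 + 1/64 + 2/64 + 8/64 + 16/64 + 8/64 + 32/64 + 32/64 = 132/64 = 2.0625.
Kraft's inequality requires Σ ≤ 1; here Σ = 2.0625 > 1, so no such prefix code exists.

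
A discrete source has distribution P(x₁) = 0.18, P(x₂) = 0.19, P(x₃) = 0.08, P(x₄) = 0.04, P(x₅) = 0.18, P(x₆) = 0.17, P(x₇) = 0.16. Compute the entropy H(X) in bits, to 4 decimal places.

H = −Σ pᵢ log₂ pᵢ.
−0.18·log₂(0.18) = 0.4453
−0.19·log₂(0.19) = 0.4552
−0.08·log₂(0.08) = 0.2915
−0.04·log₂(0.04) = 0.1858
−0.18·log₂(0.18) = 0.4453
−0.17·log₂(0.17) = 0.4346
−0.16·log₂(0.16) = 0.4230
Sum ≈ 2.6807 → 2.6807 bits.

2.6807 bits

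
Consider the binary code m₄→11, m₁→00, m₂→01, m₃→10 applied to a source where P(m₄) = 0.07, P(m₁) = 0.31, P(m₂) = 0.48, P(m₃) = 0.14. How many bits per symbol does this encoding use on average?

L̄ = Σ pᵢ·ℓᵢ = 0.07·2 + 0.31·2 + 0.48·2 + 0.14·2 = 2 bits/symbol.

2 bits/symbol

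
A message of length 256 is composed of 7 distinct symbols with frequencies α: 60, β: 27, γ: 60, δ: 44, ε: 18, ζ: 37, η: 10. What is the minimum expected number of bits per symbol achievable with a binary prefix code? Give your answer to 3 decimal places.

Probabilities are the counts divided by 256.
Repeatedly combine the two least-probable nodes; the expected code length is the sum of the merged weights.
merge 5/128 + 9/128 → 7/64
merge 27/256 + 7/64 → 55/256
merge 37/256 + 11/64 → 81/256
merge 55/256 + 15/64 → 115/256
merge 15/64 + 81/256 → 141/256
merge 115/256 + 141/256 → 1
L = 7/64 + 55/256 + 81/256 + 115/256 + 141/256 + 1 = 169/64 ≈ 2.641 bits/symbol.

2.641 bits/symbol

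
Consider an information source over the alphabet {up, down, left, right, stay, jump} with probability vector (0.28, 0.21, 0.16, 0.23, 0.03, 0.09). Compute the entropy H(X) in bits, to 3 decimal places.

2.362 bits

H = −Σ pᵢ log₂ pᵢ.
−0.28·log₂(0.28) = 0.5142
−0.21·log₂(0.21) = 0.4728
−0.16·log₂(0.16) = 0.4230
−0.23·log₂(0.23) = 0.4877
−0.03·log₂(0.03) = 0.1518
−0.09·log₂(0.09) = 0.3127
Sum ≈ 2.3621 → 2.362 bits.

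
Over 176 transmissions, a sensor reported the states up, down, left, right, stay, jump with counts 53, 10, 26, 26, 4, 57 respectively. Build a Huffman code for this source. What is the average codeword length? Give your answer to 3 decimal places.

Probabilities are the counts divided by 176.
Repeatedly combine the two least-probable nodes; the expected code length is the sum of the merged weights.
merge 1/44 + 5/88 → 7/88
merge 7/88 + 13/88 → 5/22
merge 13/88 + 5/22 → 3/8
merge 53/176 + 57/176 → 5/8
merge 3/8 + 5/8 → 1
L = 7/88 + 5/22 + 3/8 + 5/8 + 1 = 203/88 ≈ 2.307 bits/symbol.

2.307 bits/symbol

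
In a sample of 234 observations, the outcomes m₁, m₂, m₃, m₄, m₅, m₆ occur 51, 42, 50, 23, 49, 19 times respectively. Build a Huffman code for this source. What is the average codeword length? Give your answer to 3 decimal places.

2.538 bits/symbol

Probabilities are the counts divided by 234.
Repeatedly combine the two least-probable nodes; the expected code length is the sum of the merged weights.
merge 19/234 + 23/234 → 7/39
merge 7/39 + 7/39 → 14/39
merge 49/234 + 25/117 → 11/26
merge 17/78 + 14/39 → 15/26
merge 11/26 + 15/26 → 1
L = 7/39 + 14/39 + 11/26 + 15/26 + 1 = 33/13 ≈ 2.538 bits/symbol.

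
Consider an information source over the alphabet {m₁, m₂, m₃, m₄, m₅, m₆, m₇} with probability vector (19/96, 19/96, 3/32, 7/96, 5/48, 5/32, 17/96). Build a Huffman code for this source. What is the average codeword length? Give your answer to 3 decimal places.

2.771 bits/symbol

Repeatedly combine the two least-probable nodes; the expected code length is the sum of the merged weights.
merge 7/96 + 3/32 → 1/6
merge 5/48 + 5/32 → 25/96
merge 1/6 + 17/96 → 11/32
merge 19/96 + 19/96 → 19/48
merge 25/96 + 11/32 → 29/48
merge 19/48 + 29/48 → 1
L = 1/6 + 25/96 + 11/32 + 19/48 + 29/48 + 1 = 133/48 ≈ 2.771 bits/symbol.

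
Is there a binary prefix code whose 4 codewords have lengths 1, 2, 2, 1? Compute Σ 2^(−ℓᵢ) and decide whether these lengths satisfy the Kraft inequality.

With common denominator 2^2 = 4: Σ 2^(−ℓᵢ) = 2/4 + 1/4 + 1/4 + 2/4 = 6/4 = 1.5.
Kraft's inequality requires Σ ≤ 1; here Σ = 1.5 > 1, so no such prefix code exists.

1.5; no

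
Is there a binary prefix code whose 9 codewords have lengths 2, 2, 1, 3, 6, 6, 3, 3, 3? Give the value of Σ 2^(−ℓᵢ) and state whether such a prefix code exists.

With common denominator 2^6 = 64: Σ 2^(−ℓᵢ) = 16/64 + 16/64 + 32/64 + 8/64 + 1/64 + 1/64 + 8/64 + 8/64 + 8/64 = 98/64 = 1.53125.
Kraft's inequality requires Σ ≤ 1; here Σ = 1.53125 > 1, so no such prefix code exists.

1.53125; no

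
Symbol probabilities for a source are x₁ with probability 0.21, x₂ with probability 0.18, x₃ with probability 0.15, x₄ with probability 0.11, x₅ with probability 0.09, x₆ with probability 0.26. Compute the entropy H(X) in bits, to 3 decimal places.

2.497 bits

H = −Σ pᵢ log₂ pᵢ.
−0.21·log₂(0.21) = 0.4728
−0.18·log₂(0.18) = 0.4453
−0.15·log₂(0.15) = 0.4105
−0.11·log₂(0.11) = 0.3503
−0.09·log₂(0.09) = 0.3127
−0.26·log₂(0.26) = 0.5053
Sum ≈ 2.4969 → 2.497 bits.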